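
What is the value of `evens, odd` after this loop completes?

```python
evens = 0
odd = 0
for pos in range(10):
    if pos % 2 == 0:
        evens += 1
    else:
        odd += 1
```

Count evens and odds in range(10)
`evens, odd` takes the values: (0, 0) → (1, 0) → (1, 1) → (2, 1) → (2, 2) → (3, 2) → (3, 3) → (4, 3) → (4, 4) → (5, 4) → (5, 5)

Answer: 5, 5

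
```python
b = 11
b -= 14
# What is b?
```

Trace:
`b = 11` → b = 11
`b -= 14` → b = -3
So b = -3

Answer: -3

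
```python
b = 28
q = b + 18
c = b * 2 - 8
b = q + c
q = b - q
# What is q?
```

Trace:
`b = 28` → b = 28
`q = b + 18` → q = 46
`c = b * 2 - 8` → c = 48
`b = q + c` → b = 94
`q = b - q` → q = 48
So q = 48

Answer: 48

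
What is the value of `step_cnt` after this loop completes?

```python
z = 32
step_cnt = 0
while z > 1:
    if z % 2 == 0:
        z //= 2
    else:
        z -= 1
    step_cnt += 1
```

Steps to reduce 32 to 1
`step_cnt` takes the values: 0 → 1 → 2 → 3 → 4 → 5

Answer: 5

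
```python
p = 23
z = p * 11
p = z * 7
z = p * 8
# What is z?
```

Trace:
`p = 23` → p = 23
`z = p * 11` → z = 253
`p = z * 7` → p = 1771
`z = p * 8` → z = 14168
So z = 14168

Answer: 14168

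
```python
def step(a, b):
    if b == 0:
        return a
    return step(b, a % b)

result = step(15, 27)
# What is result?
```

step(15, 27) -> step(27, 15) -> step(15, 12) -> step(12, 3) -> step(3, 0) -> 3

Answer: 3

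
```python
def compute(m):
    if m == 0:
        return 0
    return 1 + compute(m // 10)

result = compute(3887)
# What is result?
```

Count of digits of 3887: 4

Answer: 4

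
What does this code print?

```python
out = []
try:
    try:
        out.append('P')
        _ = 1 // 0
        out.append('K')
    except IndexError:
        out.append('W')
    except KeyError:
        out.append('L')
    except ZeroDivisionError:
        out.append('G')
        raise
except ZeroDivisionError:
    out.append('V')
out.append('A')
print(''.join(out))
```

Execution trace: 'P' (inner try body) → 'G' (inner except ZeroDivisionError) → 'V' (outer except ZeroDivisionError) → 'A' (after the try/except). Output: PGVA

Answer: PGVA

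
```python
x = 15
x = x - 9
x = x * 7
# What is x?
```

Trace:
`x = 15` → x = 15
`x = x - 9` → x = 6
`x = x * 7` → x = 42
So x = 42

Answer: 42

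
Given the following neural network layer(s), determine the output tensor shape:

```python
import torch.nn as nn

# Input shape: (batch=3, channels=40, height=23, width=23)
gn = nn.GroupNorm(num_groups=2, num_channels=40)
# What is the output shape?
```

Input: (3, 40, 23, 23) -> Output: (3, 40, 23, 23)

Answer: (3, 40, 23, 23)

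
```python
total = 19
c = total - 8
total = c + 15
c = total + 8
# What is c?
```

Trace:
`total = 19` → total = 19
`c = total - 8` → c = 11
`total = c + 15` → total = 26
`c = total + 8` → c = 34
So c = 34

Answer: 34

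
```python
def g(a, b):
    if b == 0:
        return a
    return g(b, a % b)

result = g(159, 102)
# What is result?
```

g(159, 102) -> g(102, 57) -> g(57, 45) -> g(45, 12) -> g(12, 9) -> g(9, 3) -> g(3, 0) -> 3

Answer: 3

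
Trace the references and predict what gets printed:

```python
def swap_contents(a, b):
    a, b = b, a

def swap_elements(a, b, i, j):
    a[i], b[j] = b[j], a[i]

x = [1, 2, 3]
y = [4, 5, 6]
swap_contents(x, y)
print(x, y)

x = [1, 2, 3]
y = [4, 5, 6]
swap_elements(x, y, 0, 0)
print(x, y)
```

Key concept: parameter rebinding vs mutation.
Step by step:
`x = [1, 2, 3]` → x = [1, 2, 3]
`y = [4, 5, 6]` → y = [4, 5, 6]
`swap_contents(x, y)` → no visible change to tracked variables
`print(x, y)` → prints [1, 2, 3] [4, 5, 6]
`x = [1, 2, 3]` → x = [1, 2, 3]
`y = [4, 5, 6]` → y = [4, 5, 6]
`swap_elements(x, y, 0, 0)` → x = [4, 2, 3]; y = [1, 5, 6]
`print(x, y)` → prints [4, 2, 3] [1, 5, 6]

Answer:
[1, 2, 3] [4, 5, 6]
[4, 2, 3] [1, 5, 6]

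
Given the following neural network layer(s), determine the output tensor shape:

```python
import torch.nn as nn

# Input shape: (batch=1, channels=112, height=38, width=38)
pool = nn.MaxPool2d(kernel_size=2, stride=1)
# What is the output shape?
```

Input: (1, 112, 38, 38) -> Output: (1, 112, 37, 37)

Answer: (1, 112, 37, 37)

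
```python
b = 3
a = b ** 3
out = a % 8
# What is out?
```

Trace:
`b = 3` → b = 3
`a = b ** 3` → a = 27
`out = a % 8` → out = 3
So out = 3

Answer: 3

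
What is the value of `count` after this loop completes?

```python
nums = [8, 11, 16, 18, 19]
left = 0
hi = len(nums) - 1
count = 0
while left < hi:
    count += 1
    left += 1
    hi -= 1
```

Iterations until pointers meet (list length 5)
`count` takes the values: 0 → 1 → 2

Answer: 2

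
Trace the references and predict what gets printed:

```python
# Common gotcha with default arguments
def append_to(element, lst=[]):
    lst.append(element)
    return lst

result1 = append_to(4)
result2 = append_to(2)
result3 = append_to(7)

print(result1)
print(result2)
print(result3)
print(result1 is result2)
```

Key concept: mutable default argument gotcha.
Step by step:
`result1 = append_to(4)` → result1 = [4]
`result2 = append_to(2)` → result1 = [4, 2] (same object as result2); result2 = [4, 2] (same object as result1)
`result3 = append_to(7)` → result1 = [4, 2, 7] (same object as result2, result3); result2 = [4, 2, 7] (same object as result1, result3); result3 = [4, 2, 7] (same object as result1, result2)
`print(result1)` → prints [4, 2, 7]
`print(result2)` → prints [4, 2, 7]
`print(result3)` → prints [4, 2, 7]
`print(result1 is result2)` → prints True

Answer:
[4, 2, 7]
[4, 2, 7]
[4, 2, 7]
True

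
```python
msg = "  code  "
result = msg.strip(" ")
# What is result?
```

Trace:
`msg = "  code  "` → msg = '  code  '
`result = msg.strip(" ")` → result = 'code'
So result = 'code'

Answer: 'code'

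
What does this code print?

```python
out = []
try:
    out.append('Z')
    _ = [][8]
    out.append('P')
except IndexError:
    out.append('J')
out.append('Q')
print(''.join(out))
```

Execution trace: 'Z' (try body) → 'J' (except IndexError) → 'Q' (after the try/except). Output: ZJQ

Answer: ZJQ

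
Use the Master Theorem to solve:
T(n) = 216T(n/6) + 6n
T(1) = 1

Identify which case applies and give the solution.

a=216, b=6, f(n)=6n. log_6(216) = 3. Since c=1 < 3, Case 1 applies: T(n) = Θ(n^log_b(a)) = O(n^3).

Answer: O(n^3) - Case 1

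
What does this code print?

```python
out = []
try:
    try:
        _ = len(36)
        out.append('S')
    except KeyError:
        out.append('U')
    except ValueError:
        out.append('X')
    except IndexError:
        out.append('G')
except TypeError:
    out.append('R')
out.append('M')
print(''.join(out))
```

Execution trace: 'R' (outer except TypeError) → 'M' (after the try/except). Output: RM

Answer: RM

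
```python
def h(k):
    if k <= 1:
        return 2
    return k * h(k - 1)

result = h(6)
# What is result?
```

h(6) = 6 * 5 * 4 * 3 * 2 * 2 = 1440

Answer: 1440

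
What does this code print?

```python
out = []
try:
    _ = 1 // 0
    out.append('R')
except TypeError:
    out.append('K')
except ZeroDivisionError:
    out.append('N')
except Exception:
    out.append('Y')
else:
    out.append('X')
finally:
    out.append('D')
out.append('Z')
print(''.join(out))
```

Execution trace: 'N' (except ZeroDivisionError) → 'D' (finally) → 'Z' (after the try/except). Output: NDZ

Answer: NDZ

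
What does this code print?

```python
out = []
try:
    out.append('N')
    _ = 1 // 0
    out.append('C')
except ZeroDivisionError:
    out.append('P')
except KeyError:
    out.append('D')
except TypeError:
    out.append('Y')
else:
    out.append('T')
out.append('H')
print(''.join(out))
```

Execution trace: 'N' (try body) → 'P' (except ZeroDivisionError) → 'H' (after the try/except). Output: NPH

Answer: NPH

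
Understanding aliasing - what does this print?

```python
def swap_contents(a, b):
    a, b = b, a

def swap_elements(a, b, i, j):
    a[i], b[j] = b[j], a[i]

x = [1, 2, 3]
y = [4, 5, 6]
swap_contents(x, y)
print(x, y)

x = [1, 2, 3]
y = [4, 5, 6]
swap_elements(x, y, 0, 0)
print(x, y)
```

Key concept: parameter rebinding vs mutation.
Step by step:
`x = [1, 2, 3]` → x = [1, 2, 3]
`y = [4, 5, 6]` → y = [4, 5, 6]
`swap_contents(x, y)` → no visible change to tracked variables
`print(x, y)` → prints [1, 2, 3] [4, 5, 6]
`x = [1, 2, 3]` → x = [1, 2, 3]
`y = [4, 5, 6]` → y = [4, 5, 6]
`swap_elements(x, y, 0, 0)` → x = [4, 2, 3]; y = [1, 5, 6]
`print(x, y)` → prints [4, 2, 3] [1, 5, 6]

Answer:
[1, 2, 3] [4, 5, 6]
[4, 2, 3] [1, 5, 6]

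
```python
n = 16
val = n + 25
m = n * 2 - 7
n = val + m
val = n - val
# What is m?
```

Trace:
`n = 16` → n = 16
`val = n + 25` → val = 41
`m = n * 2 - 7` → m = 25
`n = val + m` → n = 66
`val = n - val` → val = 25
So m = 25

Answer: 25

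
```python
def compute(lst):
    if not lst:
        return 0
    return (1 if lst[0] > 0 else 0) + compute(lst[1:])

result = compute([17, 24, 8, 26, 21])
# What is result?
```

Count of positive elements in [17, 24, 8, 26, 21] = 5

Answer: 5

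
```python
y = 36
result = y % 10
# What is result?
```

Trace:
`y = 36` → y = 36
`result = y % 10` → result = 6
So result = 6

Answer: 6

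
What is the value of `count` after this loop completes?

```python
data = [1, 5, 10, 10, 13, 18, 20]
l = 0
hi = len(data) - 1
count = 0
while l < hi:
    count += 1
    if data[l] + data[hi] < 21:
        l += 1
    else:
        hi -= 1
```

Steps to find pair summing to 21
`count` takes the values: 0 → 1 → 2 → 3 → 4 → 5 → 6

Answer: 6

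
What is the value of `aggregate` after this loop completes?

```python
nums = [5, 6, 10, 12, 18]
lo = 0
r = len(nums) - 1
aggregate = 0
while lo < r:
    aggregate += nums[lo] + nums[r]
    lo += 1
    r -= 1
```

Sum of pairs from ends
`aggregate` takes the values: 0 → 23 → 41

Answer: 41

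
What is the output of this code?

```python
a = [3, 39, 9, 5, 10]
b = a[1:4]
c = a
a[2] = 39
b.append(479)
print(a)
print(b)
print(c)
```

Key concept: slice vs alias.
Step by step:
`a = [3, 39, 9, 5, 10]` → a = [3, 39, 9, 5, 10]
`b = a[1:4]` → b = [39, 9, 5]
`c = a` → c = [3, 39, 9, 5, 10] (same object as a)
`a[2] = 39` → a = [3, 39, 39, 5, 10] (same object as c); c = [3, 39, 39, 5, 10] (same object as a)
`b.append(479)` → b = [39, 9, 5, 479]
`print(a)` → prints [3, 39, 39, 5, 10]
`print(b)` → prints [39, 9, 5, 479]
`print(c)` → prints [3, 39, 39, 5, 10]

Answer:
[3, 39, 39, 5, 10]
[39, 9, 5, 479]
[3, 39, 39, 5, 10]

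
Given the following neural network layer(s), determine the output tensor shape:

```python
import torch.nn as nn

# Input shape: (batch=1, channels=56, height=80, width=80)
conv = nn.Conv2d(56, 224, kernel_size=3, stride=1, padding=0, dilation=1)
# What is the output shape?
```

Input: (1, 56, 80, 80) -> Output: (1, 224, 78, 78)

Answer: (1, 224, 78, 78)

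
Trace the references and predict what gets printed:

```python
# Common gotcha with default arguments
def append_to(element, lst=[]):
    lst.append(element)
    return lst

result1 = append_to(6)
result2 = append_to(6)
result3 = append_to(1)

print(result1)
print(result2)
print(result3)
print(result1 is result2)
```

Key concept: mutable default argument gotcha.
Step by step:
`result1 = append_to(6)` → result1 = [6]
`result2 = append_to(6)` → result1 = [6, 6] (same object as result2); result2 = [6, 6] (same object as result1)
`result3 = append_to(1)` → result1 = [6, 6, 1] (same object as result2, result3); result2 = [6, 6, 1] (same object as result1, result3); result3 = [6, 6, 1] (same object as result1, result2)
`print(result1)` → prints [6, 6, 1]
`print(result2)` → prints [6, 6, 1]
`print(result3)` → prints [6, 6, 1]
`print(result1 is result2)` → prints True

Answer:
[6, 6, 1]
[6, 6, 1]
[6, 6, 1]
True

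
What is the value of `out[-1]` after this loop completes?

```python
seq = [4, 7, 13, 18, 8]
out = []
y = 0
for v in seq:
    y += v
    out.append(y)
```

Cumulative sum ends at 50
`out` takes the values: [] → [4] → [4, 11] → [4, 11, 24] → [4, 11, 24, 42] → [4, 11, 24, 42, 50]
So `out[-1]` = 50

Answer: 50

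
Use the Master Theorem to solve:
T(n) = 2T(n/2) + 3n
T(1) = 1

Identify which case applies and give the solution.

a=2, b=2, f(n)=3n. log_2(2) = 1. Since c=1 = 1, Case 2 applies: T(n) = Θ(n^log_b(a) · log n) = O(n log n).

Answer: O(n log n) - Case 2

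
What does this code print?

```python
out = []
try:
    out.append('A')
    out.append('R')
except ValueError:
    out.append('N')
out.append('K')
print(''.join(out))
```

Execution trace: 'A' (try body) → 'R' (try body, no exception) → 'K' (after the try/except). Output: ARK

Answer: ARK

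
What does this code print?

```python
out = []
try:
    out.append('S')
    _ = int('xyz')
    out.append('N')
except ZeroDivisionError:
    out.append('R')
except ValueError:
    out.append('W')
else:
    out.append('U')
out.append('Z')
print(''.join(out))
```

Execution trace: 'S' (try body) → 'W' (except ValueError) → 'Z' (after the try/except). Output: SWZ

Answer: SWZ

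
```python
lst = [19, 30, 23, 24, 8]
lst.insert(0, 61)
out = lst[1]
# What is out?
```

Trace:
`lst = [19, 30, 23, 24, 8]` → lst = [19, 30, 23, 24, 8]
`lst.insert(0, 61)` → lst = [61, 19, 30, 23, 24, 8]
`out = lst[1]` → out = 19
So out = 19

Answer: 19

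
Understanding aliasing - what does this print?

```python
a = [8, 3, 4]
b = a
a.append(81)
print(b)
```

Key concept: basic list aliasing.
Step by step:
`a = [8, 3, 4]` → a = [8, 3, 4]
`b = a` → b = [8, 3, 4] (same object as a)
`a.append(81)` → a = [8, 3, 4, 81] (same object as b); b = [8, 3, 4, 81] (same object as a)
`print(b)` → prints [8, 3, 4, 81]

Answer: [8, 3, 4, 81]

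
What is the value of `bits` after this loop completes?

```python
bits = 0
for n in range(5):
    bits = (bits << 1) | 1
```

Build 5 consecutive 1-bits: 0b11111
`bits` takes the values: 0 → 1 → 3 → 7 → 15 → 31

Answer: 31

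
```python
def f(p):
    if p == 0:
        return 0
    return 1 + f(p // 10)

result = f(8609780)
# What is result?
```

Count of digits of 8609780: 7

Answer: 7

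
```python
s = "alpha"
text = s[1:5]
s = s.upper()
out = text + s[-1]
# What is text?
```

Trace:
`s = "alpha"` → s = 'alpha'
`text = s[1:5]` → text = 'lpha'
`s = s.upper()` → s = 'ALPHA'
`out = text + s[-1]` → out = 'lphaA'
So text = 'lpha'

Answer: 'lpha'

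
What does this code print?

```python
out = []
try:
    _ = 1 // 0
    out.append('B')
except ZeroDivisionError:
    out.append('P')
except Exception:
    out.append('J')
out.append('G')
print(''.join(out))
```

Execution trace: 'P' (except ZeroDivisionError) → 'G' (after the try/except). Output: PG

Answer: PG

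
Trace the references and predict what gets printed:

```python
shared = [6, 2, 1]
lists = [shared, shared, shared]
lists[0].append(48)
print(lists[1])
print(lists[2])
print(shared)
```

Key concept: list of same reference.
Step by step:
`shared = [6, 2, 1]` → shared = [6, 2, 1]
`lists = [shared, shared, shared]` → lists = [[6, 2, 1], [6, 2, 1], [6, 2, 1]]
`lists[0].append(48)` → shared = [6, 2, 1, 48]; lists = [[6, 2, 1, 48], [6, 2, 1, 48], [6, 2, 1, 48]]
`print(lists[1])` → prints [6, 2, 1, 48]
`print(lists[2])` → prints [6, 2, 1, 48]
`print(shared)` → prints [6, 2, 1, 48]

Answer:
[6, 2, 1, 48]
[6, 2, 1, 48]
[6, 2, 1, 48]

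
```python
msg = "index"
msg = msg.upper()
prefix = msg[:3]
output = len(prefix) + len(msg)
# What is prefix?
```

Trace:
`msg = "index"` → msg = 'index'
`msg = msg.upper()` → msg = 'INDEX'
`prefix = msg[:3]` → prefix = 'IND'
`output = len(prefix) + len(msg)` → output = 8
So prefix = 'IND'

Answer: 'IND'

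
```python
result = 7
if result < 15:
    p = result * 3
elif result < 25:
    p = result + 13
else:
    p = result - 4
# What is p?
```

Trace:
`result = 7` → result = 7
`if result < 15: ...` → result < 15 is True → p = 21
So p = 21

Answer: 21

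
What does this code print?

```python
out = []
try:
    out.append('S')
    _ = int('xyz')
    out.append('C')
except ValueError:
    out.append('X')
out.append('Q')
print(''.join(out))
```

Execution trace: 'S' (try body) → 'X' (except ValueError) → 'Q' (after the try/except). Output: SXQ

Answer: SXQ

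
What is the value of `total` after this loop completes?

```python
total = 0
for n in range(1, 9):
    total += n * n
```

Sum of squares 1² to 8² = 204
`total` takes the values: 0 → 1 → 5 → 14 → 30 → 55 → 91 → 140 → 204

Answer: 204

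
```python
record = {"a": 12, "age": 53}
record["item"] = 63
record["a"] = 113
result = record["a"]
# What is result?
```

Trace:
`record = {"a": 12, "age": 53}` → record = {'a': 12, 'age': 53}
`record["item"] = 63` → record = {'a': 12, 'age': 53, 'item': 63}
`record["a"] = 113` → record = {'a': 113, 'age': 53, 'item': 63}
`result = record["a"]` → result = 113
So result = 113

Answer: 113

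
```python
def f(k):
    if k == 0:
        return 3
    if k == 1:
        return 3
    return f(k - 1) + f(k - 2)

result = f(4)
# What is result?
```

Build up from base cases: f(0)=3, f(1)=3, f(2)=6, f(3)=9, f(4)=15

Answer: 15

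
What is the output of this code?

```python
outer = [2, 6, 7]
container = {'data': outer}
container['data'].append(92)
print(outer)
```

Key concept: dict holds reference to list.
Step by step:
`outer = [2, 6, 7]` → outer = [2, 6, 7]
`container = {'data': outer}` → container = {'data': [2, 6, 7]}
`container['data'].append(92)` → outer = [2, 6, 7, 92]; container = {'data': [2, 6, 7, 92]}
`print(outer)` → prints [2, 6, 7, 92]

Answer: [2, 6, 7, 92]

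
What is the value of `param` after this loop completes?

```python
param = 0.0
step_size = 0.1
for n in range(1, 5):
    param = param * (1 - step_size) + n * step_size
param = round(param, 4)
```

Moving average with lr=0.1
`param` takes the values: 0.0 → 0.1 → 0.29 → 0.561 → 0.9049

Answer: 0.9049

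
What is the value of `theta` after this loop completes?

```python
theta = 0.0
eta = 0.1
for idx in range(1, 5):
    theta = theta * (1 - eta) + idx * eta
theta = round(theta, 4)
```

Moving average with lr=0.1
`theta` takes the values: 0.0 → 0.1 → 0.29 → 0.561 → 0.9049

Answer: 0.9049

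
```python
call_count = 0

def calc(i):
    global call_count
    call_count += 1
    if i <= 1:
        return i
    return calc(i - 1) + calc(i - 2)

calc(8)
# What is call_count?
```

Calls(i) = 1 + Calls(i-1) + Calls(i-2); Calls(0)=Calls(1)=1. For i=8 this gives 67.

Answer: 67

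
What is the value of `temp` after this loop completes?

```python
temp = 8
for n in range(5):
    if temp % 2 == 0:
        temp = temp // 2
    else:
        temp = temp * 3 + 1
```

Collatz-style transformation from 8
`temp` takes the values: 8 → 4 → 2 → 1 → 4 → 2

Answer: 2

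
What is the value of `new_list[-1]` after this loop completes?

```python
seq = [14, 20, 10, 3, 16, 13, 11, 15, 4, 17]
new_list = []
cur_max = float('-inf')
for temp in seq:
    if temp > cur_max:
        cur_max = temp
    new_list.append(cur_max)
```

Running max ends at 20
`new_list` takes the values: [] → [14] → [14, 20] → [14, 20, 20] → [14, 20, 20, 20] → [14, 20, 20, 20, 20] → [14, 20, 20, 20, 20, 20] → [14, 20, 20, 20, 20, 20, 20] → [14, 20, 20, 20, 20, 20, 20, 20] → [14, 20, 20, 20, 20, 20, 20, 20, 20] → [14, 20, 20, 20, 20, 20, 20, 20, 20, 20]
So `new_list[-1]` = 20

Answer: 20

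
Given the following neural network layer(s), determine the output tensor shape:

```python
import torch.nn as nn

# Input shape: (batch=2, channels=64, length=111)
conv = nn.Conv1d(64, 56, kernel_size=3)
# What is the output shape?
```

Input: (2, 64, 111) -> Output: (2, 56, 109)

Answer: (2, 56, 109)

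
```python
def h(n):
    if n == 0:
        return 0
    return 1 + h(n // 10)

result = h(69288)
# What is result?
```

Count of digits of 69288: 5

Answer: 5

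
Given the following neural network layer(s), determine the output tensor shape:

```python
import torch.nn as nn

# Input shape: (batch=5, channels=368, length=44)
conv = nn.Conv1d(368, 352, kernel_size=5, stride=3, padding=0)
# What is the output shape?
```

Input: (5, 368, 44) -> Output: (5, 352, 14)

Answer: (5, 352, 14)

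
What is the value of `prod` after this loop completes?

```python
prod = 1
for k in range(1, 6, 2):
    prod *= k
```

Product of 1, 3, 5, ... up to 5
`prod` takes the values: 1 → 3 → 15

Answer: 15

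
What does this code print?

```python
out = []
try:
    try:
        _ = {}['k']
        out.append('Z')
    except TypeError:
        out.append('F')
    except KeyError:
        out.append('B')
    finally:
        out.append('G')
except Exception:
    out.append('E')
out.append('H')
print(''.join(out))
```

Execution trace: 'B' (inner except KeyError) → 'G' (inner finally) → 'H' (after the try/except). Output: BGH

Answer: BGH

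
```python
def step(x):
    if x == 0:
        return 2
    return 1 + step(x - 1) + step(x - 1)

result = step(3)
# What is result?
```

step(x) = 1 + 2·step(x-1), step(0)=2. Closed form: (2+1)·2^3 - 1 = 23.

Answer: 23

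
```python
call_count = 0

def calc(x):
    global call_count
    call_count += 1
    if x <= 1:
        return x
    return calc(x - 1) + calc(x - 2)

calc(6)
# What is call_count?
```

Calls(x) = 1 + Calls(x-1) + Calls(x-2); Calls(0)=Calls(1)=1. For x=6 this gives 25.

Answer: 25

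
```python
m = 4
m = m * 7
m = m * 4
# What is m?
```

Trace:
`m = 4` → m = 4
`m = m * 7` → m = 28
`m = m * 4` → m = 112
So m = 112

Answer: 112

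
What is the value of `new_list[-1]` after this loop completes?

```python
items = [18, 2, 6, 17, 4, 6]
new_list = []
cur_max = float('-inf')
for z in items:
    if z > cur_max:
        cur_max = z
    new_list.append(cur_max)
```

Running max ends at 18
`new_list` takes the values: [] → [18] → [18, 18] → [18, 18, 18] → [18, 18, 18, 18] → [18, 18, 18, 18, 18] → [18, 18, 18, 18, 18, 18]
So `new_list[-1]` = 18

Answer: 18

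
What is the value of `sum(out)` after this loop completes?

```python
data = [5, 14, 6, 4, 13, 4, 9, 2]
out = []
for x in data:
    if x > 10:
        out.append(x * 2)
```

Sum of doubled values > 10
`out` takes the values: [] → [28] → [28, 26]
So `sum(out)` = 54

Answer: 54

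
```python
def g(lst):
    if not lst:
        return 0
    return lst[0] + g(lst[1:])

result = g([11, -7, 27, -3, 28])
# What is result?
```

11 + (-7) + 27 + (-3) + 28 + 0 = 56

Answer: 56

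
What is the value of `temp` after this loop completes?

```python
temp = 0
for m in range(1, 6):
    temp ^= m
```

XOR of 1 to 5
`temp` takes the values: 0 → 1 → 3 → 0 → 4 → 1

Answer: 1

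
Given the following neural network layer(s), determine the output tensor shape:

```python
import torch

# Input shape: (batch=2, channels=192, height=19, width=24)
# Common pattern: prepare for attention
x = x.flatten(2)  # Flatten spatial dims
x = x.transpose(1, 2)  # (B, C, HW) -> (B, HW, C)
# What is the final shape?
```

Input: (2, 192, 19, 24) -> after flatten(2): (2, 192, 456) -> Output: (2, 456, 192)

Answer: (2, 456, 192)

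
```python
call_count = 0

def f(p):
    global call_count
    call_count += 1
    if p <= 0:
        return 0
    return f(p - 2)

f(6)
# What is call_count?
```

Linear recursion stepping by 2: 4 calls from p=6 down to ≤0.

Answer: 4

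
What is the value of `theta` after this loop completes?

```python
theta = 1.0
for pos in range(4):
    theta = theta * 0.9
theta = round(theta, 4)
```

Exponential decay: 1.0 * 0.9^4
`theta` takes the values: 1.0 → 0.9 → 0.81 → 0.729 → 0.6561

Answer: 0.6561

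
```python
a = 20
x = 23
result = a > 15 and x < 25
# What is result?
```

Trace:
`a = 20` → a = 20
`x = 23` → x = 23
`result = a > 15 and x < 25` → result = True
So result = True

Answer: True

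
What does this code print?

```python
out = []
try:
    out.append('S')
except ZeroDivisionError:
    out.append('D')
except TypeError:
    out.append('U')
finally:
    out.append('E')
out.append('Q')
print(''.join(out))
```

Execution trace: 'S' (try body, no exception) → 'E' (finally) → 'Q' (after the try/except). Output: SEQ

Answer: SEQ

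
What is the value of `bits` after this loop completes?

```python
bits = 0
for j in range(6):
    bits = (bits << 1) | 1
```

Build 6 consecutive 1-bits: 0b111111
`bits` takes the values: 0 → 1 → 3 → 7 → 15 → 31 → 63

Answer: 63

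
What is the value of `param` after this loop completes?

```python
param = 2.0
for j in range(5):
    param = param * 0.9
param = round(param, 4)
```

Exponential decay: 2.0 * 0.9^5
`param` takes the values: 2.0 → 1.8 → 1.62 → 1.458 → 1.3122 → 1.18098 → 1.181

Answer: 1.181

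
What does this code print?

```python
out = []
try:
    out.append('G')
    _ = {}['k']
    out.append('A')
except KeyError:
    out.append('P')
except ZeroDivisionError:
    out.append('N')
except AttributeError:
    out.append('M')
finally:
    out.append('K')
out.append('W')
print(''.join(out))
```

Execution trace: 'G' (try body) → 'P' (except KeyError) → 'K' (finally) → 'W' (after the try/except). Output: GPKW

Answer: GPKW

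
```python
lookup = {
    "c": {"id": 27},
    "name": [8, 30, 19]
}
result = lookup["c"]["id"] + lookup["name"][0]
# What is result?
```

Trace:
`lookup = { ...` → lookup = {'c': {'id': 27}, 'name': [8, 30, 19]}
`result = lookup["c"]["id"] + lookup["name"][0]` → result = 35
So result = 35

Answer: 35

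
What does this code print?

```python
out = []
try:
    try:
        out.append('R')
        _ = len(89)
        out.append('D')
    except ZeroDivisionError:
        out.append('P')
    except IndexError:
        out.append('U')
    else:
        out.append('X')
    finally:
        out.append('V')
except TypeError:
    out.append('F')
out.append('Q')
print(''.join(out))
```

Execution trace: 'R' (inner try body) → 'V' (inner finally) → 'F' (outer except TypeError) → 'Q' (after the try/except). Output: RVFQ

Answer: RVFQ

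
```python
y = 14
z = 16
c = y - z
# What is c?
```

Trace:
`y = 14` → y = 14
`z = 16` → z = 16
`c = y - z` → c = -2
So c = -2

Answer: -2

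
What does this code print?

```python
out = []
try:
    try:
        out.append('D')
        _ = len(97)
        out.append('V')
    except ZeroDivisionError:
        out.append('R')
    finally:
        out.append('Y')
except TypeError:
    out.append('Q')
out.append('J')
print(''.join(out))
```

Execution trace: 'D' (try body) → 'Y' (finally) → 'Q' (outer except TypeError) → 'J' (after the try/except). Output: DYQJ

Answer: DYQJ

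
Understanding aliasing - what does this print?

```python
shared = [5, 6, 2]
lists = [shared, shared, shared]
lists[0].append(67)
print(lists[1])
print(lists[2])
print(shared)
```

Key concept: list of same reference.
Step by step:
`shared = [5, 6, 2]` → shared = [5, 6, 2]
`lists = [shared, shared, shared]` → lists = [[5, 6, 2], [5, 6, 2], [5, 6, 2]]
`lists[0].append(67)` → shared = [5, 6, 2, 67]; lists = [[5, 6, 2, 67], [5, 6, 2, 67], [5, 6, 2, 67]]
`print(lists[1])` → prints [5, 6, 2, 67]
`print(lists[2])` → prints [5, 6, 2, 67]
`print(shared)` → prints [5, 6, 2, 67]

Answer:
[5, 6, 2, 67]
[5, 6, 2, 67]
[5, 6, 2, 67]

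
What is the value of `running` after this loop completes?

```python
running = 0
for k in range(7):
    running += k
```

Sum of 0 to 6 = 21
`running` takes the values: 0 → 1 → 3 → 6 → 10 → 15 → 21

Answer: 21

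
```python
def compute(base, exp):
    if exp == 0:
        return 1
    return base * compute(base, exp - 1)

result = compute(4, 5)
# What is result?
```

compute(4, 5) = 4 * 4 * 4 * 4 * 4 = 1024

Answer: 1024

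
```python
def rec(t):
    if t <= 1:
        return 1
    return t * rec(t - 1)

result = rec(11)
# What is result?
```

rec(11) = 11 * 10 * 9 * 8 * 7 * 6 * 5 * 4 * 3 * 2 * 1 = 39916800

Answer: 39916800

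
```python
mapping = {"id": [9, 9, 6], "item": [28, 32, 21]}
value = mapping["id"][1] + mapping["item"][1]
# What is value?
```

Trace:
`mapping = {"id": [9, 9, 6], "item": [28, 32, 21]}` → mapping = {'id': [9, 9, 6], 'item': [28, 32, 21]}
`value = mapping["id"][1] + mapping["item"][1]` → value = 41
So value = 41

Answer: 41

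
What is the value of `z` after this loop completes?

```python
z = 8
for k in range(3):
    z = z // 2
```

Halve 3 times: 8 // 2^3 = 1
`z` takes the values: 8 → 4 → 2 → 1

Answer: 1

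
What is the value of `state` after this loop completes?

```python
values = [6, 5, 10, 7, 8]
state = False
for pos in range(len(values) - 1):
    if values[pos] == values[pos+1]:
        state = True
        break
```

Check consecutive duplicates in [6, 5, 10, 7, 8]
`state` takes the values: False

Answer: False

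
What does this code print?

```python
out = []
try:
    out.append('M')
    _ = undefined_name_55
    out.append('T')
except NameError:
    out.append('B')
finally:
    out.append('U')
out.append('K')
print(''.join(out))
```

Execution trace: 'M' (try body) → 'B' (except NameError) → 'U' (finally) → 'K' (after the try/except). Output: MBUK

Answer: MBUK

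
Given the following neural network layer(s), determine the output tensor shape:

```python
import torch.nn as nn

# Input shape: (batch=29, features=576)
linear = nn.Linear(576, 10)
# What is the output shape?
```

Input: (29, 576) -> Output: (29, 10)

Answer: (29, 10)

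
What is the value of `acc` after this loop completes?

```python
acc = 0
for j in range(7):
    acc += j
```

Sum of 0 to 6 = 21
`acc` takes the values: 0 → 1 → 3 → 6 → 10 → 15 → 21

Answer: 21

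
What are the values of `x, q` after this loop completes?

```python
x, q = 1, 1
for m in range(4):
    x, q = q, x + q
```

Fibonacci: after 4 iterations
`x, q` takes the values: (1, 1) → (1, 2) → (2, 3) → (3, 5) → (5, 8)

Answer: 5, 8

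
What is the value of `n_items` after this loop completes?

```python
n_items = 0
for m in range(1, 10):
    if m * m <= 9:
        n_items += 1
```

Count numbers where m² ≤ 9
`n_items` takes the values: 0 → 1 → 2 → 3

Answer: 3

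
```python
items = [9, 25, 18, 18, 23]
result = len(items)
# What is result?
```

Trace:
`items = [9, 25, 18, 18, 23]` → items = [9, 25, 18, 18, 23]
`result = len(items)` → result = 5
So result = 5

Answer: 5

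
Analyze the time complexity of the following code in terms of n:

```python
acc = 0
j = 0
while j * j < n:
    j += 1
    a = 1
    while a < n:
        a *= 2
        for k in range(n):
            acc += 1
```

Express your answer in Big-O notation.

Each loop level contributes: √n × log n × n. Multiplying the contributions gives O(n√n log n).

Answer: O(n√n log n)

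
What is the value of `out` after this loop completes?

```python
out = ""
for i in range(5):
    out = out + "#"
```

Repeat '#' 5 times
`out` takes the values: "" → "#" → "##" → "###" → "####" → "#####"

Answer: "#####"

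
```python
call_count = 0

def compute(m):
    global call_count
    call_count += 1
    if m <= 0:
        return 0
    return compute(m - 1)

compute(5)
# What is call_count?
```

Linear recursion stepping by 1: 6 calls from m=5 down to ≤0.

Answer: 6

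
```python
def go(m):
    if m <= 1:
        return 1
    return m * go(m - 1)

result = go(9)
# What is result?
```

go(9) = 9 * 8 * 7 * 6 * 5 * 4 * 3 * 2 * 1 = 362880

Answer: 362880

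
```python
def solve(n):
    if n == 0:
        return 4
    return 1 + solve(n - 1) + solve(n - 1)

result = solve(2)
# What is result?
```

solve(n) = 1 + 2·solve(n-1), solve(0)=4. Closed form: (4+1)·2^2 - 1 = 19.

Answer: 19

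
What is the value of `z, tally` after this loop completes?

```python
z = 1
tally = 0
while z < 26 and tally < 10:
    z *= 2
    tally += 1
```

Double until >= 26 or 10 iterations
`z, tally` takes the values: (1, 0) → (2, 0) → (2, 1) → (4, 1) → (4, 2) → (8, 2) → (8, 3) → (16, 3) → (16, 4) → (32, 4) → (32, 5)

Answer: 32, 5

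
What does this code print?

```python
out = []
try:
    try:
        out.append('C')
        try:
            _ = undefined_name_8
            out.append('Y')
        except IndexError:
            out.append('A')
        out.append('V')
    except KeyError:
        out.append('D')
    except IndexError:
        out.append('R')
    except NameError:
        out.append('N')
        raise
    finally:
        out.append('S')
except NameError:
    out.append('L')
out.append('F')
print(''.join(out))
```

Execution trace: 'C' (try body) → 'N' (except NameError) → 'S' (finally) → 'L' (outer except NameError) → 'F' (after the try/except). Output: CNSLF

Answer: CNSLF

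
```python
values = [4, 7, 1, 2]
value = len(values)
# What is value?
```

Trace:
`values = [4, 7, 1, 2]` → values = [4, 7, 1, 2]
`value = len(values)` → value = 4
So value = 4

Answer: 4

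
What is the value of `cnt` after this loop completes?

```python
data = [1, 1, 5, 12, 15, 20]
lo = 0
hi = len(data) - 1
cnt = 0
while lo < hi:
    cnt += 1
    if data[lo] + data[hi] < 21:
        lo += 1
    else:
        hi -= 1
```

Steps to find pair summing to 21
`cnt` takes the values: 0 → 1 → 2 → 3 → 4 → 5

Answer: 5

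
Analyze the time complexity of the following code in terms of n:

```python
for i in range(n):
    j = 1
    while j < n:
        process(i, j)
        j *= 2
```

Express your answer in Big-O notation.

This is Linear outer loop, logarithmic inner loop. Time complexity: O(n log n).

Answer: O(n log n)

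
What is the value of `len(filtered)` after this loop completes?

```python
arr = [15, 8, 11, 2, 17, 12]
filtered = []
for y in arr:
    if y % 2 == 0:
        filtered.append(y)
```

Count even numbers in [15, 8, 11, 2, 17, 12]
`filtered` takes the values: [] → [8] → [8, 2] → [8, 2, 12]
So `len(filtered)` = 3

Answer: 3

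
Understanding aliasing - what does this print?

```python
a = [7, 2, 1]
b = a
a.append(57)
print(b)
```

Key concept: basic list aliasing.
Step by step:
`a = [7, 2, 1]` → a = [7, 2, 1]
`b = a` → b = [7, 2, 1] (same object as a)
`a.append(57)` → a = [7, 2, 1, 57] (same object as b); b = [7, 2, 1, 57] (same object as a)
`print(b)` → prints [7, 2, 1, 57]

Answer: [7, 2, 1, 57]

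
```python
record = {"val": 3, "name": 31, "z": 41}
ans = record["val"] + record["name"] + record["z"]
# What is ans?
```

Trace:
`record = {"val": 3, "name": 31, "z": 41}` → record = {'val': 3, 'name': 31, 'z': 41}
`ans = record["val"] + record["name"] + record["z"]` → ans = 75
So ans = 75

Answer: 75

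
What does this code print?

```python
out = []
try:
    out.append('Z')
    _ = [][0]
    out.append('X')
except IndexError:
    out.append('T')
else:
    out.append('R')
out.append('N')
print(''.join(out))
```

Execution trace: 'Z' (try body) → 'T' (except IndexError) → 'N' (after the try/except). Output: ZTN

Answer: ZTN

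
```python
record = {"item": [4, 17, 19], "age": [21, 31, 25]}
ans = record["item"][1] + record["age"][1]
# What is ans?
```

Trace:
`record = {"item": [4, 17, 19], "age": [21, 31, 25]}` → record = {'item': [4, 17, 19], 'age': [21, 31, 25]}
`ans = record["item"][1] + record["age"][1]` → ans = 48
So ans = 48

Answer: 48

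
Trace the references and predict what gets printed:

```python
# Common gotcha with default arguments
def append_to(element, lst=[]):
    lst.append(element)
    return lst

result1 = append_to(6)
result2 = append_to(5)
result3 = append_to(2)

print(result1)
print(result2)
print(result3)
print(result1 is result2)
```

Key concept: mutable default argument gotcha.
Step by step:
`result1 = append_to(6)` → result1 = [6]
`result2 = append_to(5)` → result1 = [6, 5] (same object as result2); result2 = [6, 5] (same object as result1)
`result3 = append_to(2)` → result1 = [6, 5, 2] (same object as result2, result3); result2 = [6, 5, 2] (same object as result1, result3); result3 = [6, 5, 2] (same object as result1, result2)
`print(result1)` → prints [6, 5, 2]
`print(result2)` → prints [6, 5, 2]
`print(result3)` → prints [6, 5, 2]
`print(result1 is result2)` → prints True

Answer:
[6, 5, 2]
[6, 5, 2]
[6, 5, 2]
True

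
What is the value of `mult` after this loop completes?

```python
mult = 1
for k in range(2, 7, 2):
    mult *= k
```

Product of even numbers 2 to 6
`mult` takes the values: 1 → 2 → 8 → 48

Answer: 48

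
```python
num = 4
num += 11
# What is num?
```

Trace:
`num = 4` → num = 4
`num += 11` → num = 15
So num = 15

Answer: 15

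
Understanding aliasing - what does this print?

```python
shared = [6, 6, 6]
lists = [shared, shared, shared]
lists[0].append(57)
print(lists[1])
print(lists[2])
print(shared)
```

Key concept: list of same reference.
Step by step:
`shared = [6, 6, 6]` → shared = [6, 6, 6]
`lists = [shared, shared, shared]` → lists = [[6, 6, 6], [6, 6, 6], [6, 6, 6]]
`lists[0].append(57)` → shared = [6, 6, 6, 57]; lists = [[6, 6, 6, 57], [6, 6, 6, 57], [6, 6, 6, 57]]
`print(lists[1])` → prints [6, 6, 6, 57]
`print(lists[2])` → prints [6, 6, 6, 57]
`print(shared)` → prints [6, 6, 6, 57]

Answer:
[6, 6, 6, 57]
[6, 6, 6, 57]
[6, 6, 6, 57]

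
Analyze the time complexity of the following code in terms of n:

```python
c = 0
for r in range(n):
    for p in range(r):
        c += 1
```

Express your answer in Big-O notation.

Each loop level contributes: n × n. Multiplying the contributions gives O(n^2).

Answer: O(n^2)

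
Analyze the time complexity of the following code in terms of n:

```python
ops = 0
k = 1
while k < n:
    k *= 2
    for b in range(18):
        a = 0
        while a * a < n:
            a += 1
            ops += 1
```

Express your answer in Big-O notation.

Each loop level contributes: log n × 1 × √n. Multiplying the contributions gives O(√n log n).

Answer: O(√n log n)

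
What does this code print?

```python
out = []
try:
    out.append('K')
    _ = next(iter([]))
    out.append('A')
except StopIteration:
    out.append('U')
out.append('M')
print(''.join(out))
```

Execution trace: 'K' (try body) → 'U' (except StopIteration) → 'M' (after the try/except). Output: KUM

Answer: KUM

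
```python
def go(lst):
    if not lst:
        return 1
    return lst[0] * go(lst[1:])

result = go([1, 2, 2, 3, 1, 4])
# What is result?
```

Product over [1, 2, 2, 3, 1, 4] = 1 * 2 * 2 * 3 * 1 * 4 = 48

Answer: 48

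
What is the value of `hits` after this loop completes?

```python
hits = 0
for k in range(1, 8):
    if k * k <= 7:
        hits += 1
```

Count numbers where k² ≤ 7
`hits` takes the values: 0 → 1 → 2

Answer: 2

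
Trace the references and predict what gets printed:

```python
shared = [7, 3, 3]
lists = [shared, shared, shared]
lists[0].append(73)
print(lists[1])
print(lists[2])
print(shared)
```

Key concept: list of same reference.
Step by step:
`shared = [7, 3, 3]` → shared = [7, 3, 3]
`lists = [shared, shared, shared]` → lists = [[7, 3, 3], [7, 3, 3], [7, 3, 3]]
`lists[0].append(73)` → shared = [7, 3, 3, 73]; lists = [[7, 3, 3, 73], [7, 3, 3, 73], [7, 3, 3, 73]]
`print(lists[1])` → prints [7, 3, 3, 73]
`print(lists[2])` → prints [7, 3, 3, 73]
`print(shared)` → prints [7, 3, 3, 73]

Answer:
[7, 3, 3, 73]
[7, 3, 3, 73]
[7, 3, 3, 73]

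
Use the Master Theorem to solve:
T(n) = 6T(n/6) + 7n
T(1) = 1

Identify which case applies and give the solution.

a=6, b=6, f(n)=7n. log_6(6) = 1. Since c=1 = 1, Case 2 applies: T(n) = Θ(n^log_b(a) · log n) = O(n log n).

Answer: O(n log n) - Case 2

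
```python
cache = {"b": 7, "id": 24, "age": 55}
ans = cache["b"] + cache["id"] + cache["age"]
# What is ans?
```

Trace:
`cache = {"b": 7, "id": 24, "age": 55}` → cache = {'b': 7, 'id': 24, 'age': 55}
`ans = cache["b"] + cache["id"] + cache["age"]` → ans = 86
So ans = 86

Answer: 86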